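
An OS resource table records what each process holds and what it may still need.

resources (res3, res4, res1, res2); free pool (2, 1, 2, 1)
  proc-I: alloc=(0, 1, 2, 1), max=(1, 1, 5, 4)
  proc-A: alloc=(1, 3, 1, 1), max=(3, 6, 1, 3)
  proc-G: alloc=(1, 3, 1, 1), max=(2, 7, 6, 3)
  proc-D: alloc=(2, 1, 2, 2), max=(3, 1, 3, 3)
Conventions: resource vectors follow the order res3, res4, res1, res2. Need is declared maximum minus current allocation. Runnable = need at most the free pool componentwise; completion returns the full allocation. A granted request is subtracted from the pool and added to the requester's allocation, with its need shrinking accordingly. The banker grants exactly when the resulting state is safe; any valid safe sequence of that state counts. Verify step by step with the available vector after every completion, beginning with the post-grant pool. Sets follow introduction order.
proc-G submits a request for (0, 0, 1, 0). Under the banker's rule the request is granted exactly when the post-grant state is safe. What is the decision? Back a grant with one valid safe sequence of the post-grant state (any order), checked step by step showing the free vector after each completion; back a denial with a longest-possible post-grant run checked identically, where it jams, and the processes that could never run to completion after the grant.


GRANT — the state after the grant stays safe, e.g. via proc-D, proc-I, proc-A, proc-G.
Key observation: the grant leaves (2, 1, 1, 1) free — enough for proc-D, whose release restarts the cascade.
Check on the post-grant state, step by step:
  pool = (2, 1, 1, 1)
  proc-D: need (1, 0, 1, 1) fits (2, 1, 1, 1); releases (2, 1, 2, 2), pool now (4, 2, 3, 3)
  proc-I: need (1, 0, 3, 3) fits (4, 2, 3, 3); releases (0, 1, 2, 1), pool now (4, 3, 5, 4)
  proc-A: need (2, 3, 0, 2) fits (4, 3, 5, 4); releases (1, 3, 1, 1), pool now (5, 6, 6, 5)
  proc-G: need (1, 4, 4, 2) fits (5, 6, 6, 5); releases (1, 3, 2, 1), pool now (6, 9, 8, 6)


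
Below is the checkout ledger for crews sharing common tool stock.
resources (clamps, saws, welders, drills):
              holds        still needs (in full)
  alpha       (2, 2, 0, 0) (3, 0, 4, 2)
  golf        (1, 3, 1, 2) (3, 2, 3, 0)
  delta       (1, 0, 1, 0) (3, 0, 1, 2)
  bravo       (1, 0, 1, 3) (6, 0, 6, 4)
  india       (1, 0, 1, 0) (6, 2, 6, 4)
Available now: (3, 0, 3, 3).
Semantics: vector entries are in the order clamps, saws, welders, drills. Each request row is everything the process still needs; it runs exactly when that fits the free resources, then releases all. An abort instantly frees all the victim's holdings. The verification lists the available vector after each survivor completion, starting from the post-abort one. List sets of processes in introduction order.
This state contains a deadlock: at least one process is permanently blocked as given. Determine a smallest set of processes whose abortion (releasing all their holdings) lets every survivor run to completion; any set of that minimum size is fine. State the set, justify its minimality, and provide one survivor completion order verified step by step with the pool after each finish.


Minimum abort set: bravo.
Key observation: before aborting bravo, india was permanently blocked — no order could ever run it; afterwards it completes at step 4.
No smaller set exists: with zero aborts the deadlock remains.
The survivors complete as alpha, delta, golf, india. Verifying each step (starting from the post-abort pool):
  pool = (4, 0, 4, 6)
  alpha needs (3, 0, 4, 2) <= (4, 0, 4, 6) -> finishes; pool += (2, 2, 0, 0) = (6, 2, 4, 6)
  delta needs (3, 0, 1, 2) <= (6, 2, 4, 6) -> finishes; pool += (1, 0, 1, 0) = (7, 2, 5, 6)
  golf needs (3, 2, 3, 0) <= (7, 2, 5, 6) -> finishes; pool += (1, 3, 1, 2) = (8, 5, 6, 8)
  india needs (6, 2, 6, 4) <= (8, 5, 6, 8) -> finishes; pool += (1, 0, 1, 0) = (9, 5, 7, 8)


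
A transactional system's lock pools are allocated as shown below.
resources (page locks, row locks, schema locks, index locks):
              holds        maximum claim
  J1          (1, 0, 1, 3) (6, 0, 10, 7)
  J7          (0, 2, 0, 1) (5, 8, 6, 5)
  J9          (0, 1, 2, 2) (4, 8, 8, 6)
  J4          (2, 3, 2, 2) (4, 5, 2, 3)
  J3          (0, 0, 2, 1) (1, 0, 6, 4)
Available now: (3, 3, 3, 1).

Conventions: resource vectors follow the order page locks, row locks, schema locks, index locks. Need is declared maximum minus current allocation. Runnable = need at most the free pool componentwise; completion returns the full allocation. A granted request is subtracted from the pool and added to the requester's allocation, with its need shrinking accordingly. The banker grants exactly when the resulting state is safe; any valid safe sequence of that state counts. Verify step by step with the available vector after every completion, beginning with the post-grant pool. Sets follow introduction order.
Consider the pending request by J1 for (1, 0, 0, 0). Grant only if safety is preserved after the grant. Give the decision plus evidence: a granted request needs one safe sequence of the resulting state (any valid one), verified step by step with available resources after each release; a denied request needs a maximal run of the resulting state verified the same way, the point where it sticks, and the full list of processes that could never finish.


DENY — the pretend-granted state is unsafe.
Key observation: after J4, J3 the pool peaks at (4, 6, 7, 4), and each blocked process is short somewhere: J1 on schema locks; J7 on page locks; J9 on row locks.
On the post-grant state, J4, J3 is a maximal run — nothing extends it. Check, step by step:
  pool = (2, 3, 3, 1)
  J4: need (2, 2, 0, 1) fits (2, 3, 3, 1); releases (2, 3, 2, 2), pool now (4, 6, 5, 3)
  J3: need (1, 0, 4, 3) fits (4, 6, 5, 3); releases (0, 0, 2, 1), pool now (4, 6, 7, 4)
  J1 still needs (4, 0, 9, 4) but only (4, 6, 7, 4) is free — short on schema locks
  J7 still needs (5, 6, 6, 4) but only (4, 6, 7, 4) is free — short on page locks
  J9 still needs (4, 7, 6, 4) but only (4, 6, 7, 4) is free — short on row locks
Had the request been granted, J1, J7 and J9 could never finish.


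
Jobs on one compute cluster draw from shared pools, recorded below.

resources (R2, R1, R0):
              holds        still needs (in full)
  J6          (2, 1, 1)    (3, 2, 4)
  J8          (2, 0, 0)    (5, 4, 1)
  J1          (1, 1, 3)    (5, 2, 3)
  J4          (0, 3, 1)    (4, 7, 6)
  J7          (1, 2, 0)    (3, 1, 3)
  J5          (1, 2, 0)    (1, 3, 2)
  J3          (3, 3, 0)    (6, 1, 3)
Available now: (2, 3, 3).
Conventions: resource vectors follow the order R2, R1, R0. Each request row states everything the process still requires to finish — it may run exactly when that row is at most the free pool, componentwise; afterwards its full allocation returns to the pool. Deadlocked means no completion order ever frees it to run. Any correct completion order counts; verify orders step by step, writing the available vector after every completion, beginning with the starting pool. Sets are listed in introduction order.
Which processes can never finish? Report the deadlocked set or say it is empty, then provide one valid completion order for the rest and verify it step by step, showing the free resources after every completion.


The deadlocked set is J6, J8, J1, J4 and J3.
Key observation: after J5, J7 the pool peaks at (4, 7, 3), and each blocked process is short somewhere: J6 on R0; J8 on R2; J1 on R2; J4 on R0; J3 on R2.
One completion order for the rest: J5, J7. Step-by-step check:
  pool = (2, 3, 3)
  J5 needs (1, 3, 2) <= (2, 3, 3) -> finishes; pool += (1, 2, 0) = (3, 5, 3)
  J7 needs (3, 1, 3) <= (3, 5, 3) -> finishes; pool += (1, 2, 0) = (4, 7, 3)
None of the blocked processes ever fits:
  blocked: J6 wants (3, 2, 4), pool (4, 7, 3) — not enough R0
  blocked: J8 wants (5, 4, 1), pool (4, 7, 3) — not enough R2
  blocked: J1 wants (5, 2, 3), pool (4, 7, 3) — not enough R2
  blocked: J4 wants (4, 7, 6), pool (4, 7, 3) — not enough R0
  blocked: J3 wants (6, 1, 3), pool (4, 7, 3) — not enough R2


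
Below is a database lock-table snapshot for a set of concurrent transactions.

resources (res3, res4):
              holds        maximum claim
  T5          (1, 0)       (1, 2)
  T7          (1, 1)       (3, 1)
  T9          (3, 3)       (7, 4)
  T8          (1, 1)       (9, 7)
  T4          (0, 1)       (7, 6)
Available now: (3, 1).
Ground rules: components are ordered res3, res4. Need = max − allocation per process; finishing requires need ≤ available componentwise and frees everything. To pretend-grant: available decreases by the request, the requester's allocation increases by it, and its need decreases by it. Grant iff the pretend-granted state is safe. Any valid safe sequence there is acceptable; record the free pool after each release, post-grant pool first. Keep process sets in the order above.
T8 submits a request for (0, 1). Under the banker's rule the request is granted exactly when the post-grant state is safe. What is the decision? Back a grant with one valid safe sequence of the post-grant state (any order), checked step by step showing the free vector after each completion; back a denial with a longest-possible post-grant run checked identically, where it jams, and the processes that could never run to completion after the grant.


DENY — the pretend-granted state is unsafe.
Key observation: the pool after T7, T9, T5 is (8, 4); every surviving request exceeds it in res4, so progress ends there.
On the post-grant state, T7, T9, T5 is a maximal run — nothing extends it. Verifying each step:
  pool = (3, 0)
  T7: need (2, 0) fits (3, 0); releases (1, 1), pool now (4, 1)
  T9: need (4, 1) fits (4, 1); releases (3, 3), pool now (7, 4)
  T5: need (0, 2) fits (7, 4); releases (1, 0), pool now (8, 4)
  blocked: T8 wants (8, 5), pool (8, 4) — not enough res4
  blocked: T4 wants (7, 5), pool (8, 4) — not enough res4
Processes that could never finish after the grant: T8 and T4.


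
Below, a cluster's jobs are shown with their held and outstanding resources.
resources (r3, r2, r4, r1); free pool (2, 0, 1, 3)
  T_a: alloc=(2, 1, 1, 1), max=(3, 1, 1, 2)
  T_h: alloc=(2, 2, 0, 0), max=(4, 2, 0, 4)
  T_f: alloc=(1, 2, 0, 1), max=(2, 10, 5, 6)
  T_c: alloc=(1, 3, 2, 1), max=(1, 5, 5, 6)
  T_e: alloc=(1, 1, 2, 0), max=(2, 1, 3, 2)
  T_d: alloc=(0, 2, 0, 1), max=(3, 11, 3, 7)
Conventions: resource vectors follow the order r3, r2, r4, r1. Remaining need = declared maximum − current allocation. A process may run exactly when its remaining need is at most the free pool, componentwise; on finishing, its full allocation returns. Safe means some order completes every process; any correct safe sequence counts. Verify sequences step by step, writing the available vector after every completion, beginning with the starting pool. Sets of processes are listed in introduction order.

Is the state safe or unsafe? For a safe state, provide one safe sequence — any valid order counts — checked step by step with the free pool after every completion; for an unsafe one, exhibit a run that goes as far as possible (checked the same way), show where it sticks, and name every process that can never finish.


UNSAFE — no complete ordering exists.
Key observation: the pool after T_e, T_a, T_h is (7, 4, 4, 4); every surviving request exceeds it in r1, so progress ends there.
The run T_e, T_a, T_h cannot be extended any further. Verifying each step:
  pool = (2, 0, 1, 3)
  run T_e (needs (1, 0, 1, 2), free (2, 0, 1, 3)); after release of (1, 1, 2, 0) the pool is (3, 1, 3, 3)
  run T_a (needs (1, 0, 0, 1), free (3, 1, 3, 3)); after release of (2, 1, 1, 1) the pool is (5, 2, 4, 4)
  run T_h (needs (2, 0, 0, 4), free (5, 2, 4, 4)); after release of (2, 2, 0, 0) the pool is (7, 4, 4, 4)
  blocked: T_f wants (1, 8, 5, 5), pool (7, 4, 4, 4) — not enough r2, r4 and r1
  blocked: T_c wants (0, 2, 3, 5), pool (7, 4, 4, 4) — not enough r1
  blocked: T_d wants (3, 9, 3, 6), pool (7, 4, 4, 4) — not enough r2 and r1
Processes that can never finish: T_f, T_c and T_d.


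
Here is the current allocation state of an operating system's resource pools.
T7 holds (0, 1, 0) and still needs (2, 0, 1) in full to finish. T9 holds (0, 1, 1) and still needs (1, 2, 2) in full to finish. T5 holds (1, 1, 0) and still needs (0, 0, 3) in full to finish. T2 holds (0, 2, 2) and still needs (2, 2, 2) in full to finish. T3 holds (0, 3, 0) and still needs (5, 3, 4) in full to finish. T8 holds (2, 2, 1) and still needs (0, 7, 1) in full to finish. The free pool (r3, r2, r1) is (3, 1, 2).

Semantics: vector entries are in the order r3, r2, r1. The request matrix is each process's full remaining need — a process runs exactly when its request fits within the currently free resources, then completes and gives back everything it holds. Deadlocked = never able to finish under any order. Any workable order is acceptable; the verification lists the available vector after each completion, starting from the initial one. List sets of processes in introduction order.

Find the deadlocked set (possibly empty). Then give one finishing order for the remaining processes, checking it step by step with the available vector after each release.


The deadlocked set is T3 and T8.
Key observation: after T7, T9, T5, T2 the pool peaks at (4, 6, 5), and each blocked process is short somewhere: T3 on r3; T8 on r2.
The rest can finish in the order T7, T9, T5, T2. Walking it through:
  pool = (3, 1, 2)
  T7 needs (2, 0, 1) <= (3, 1, 2) -> finishes; pool += (0, 1, 0) = (3, 2, 2)
  T9 needs (1, 2, 2) <= (3, 2, 2) -> finishes; pool += (0, 1, 1) = (3, 3, 3)
  T5 needs (0, 0, 3) <= (3, 3, 3) -> finishes; pool += (1, 1, 0) = (4, 4, 3)
  T2 needs (2, 2, 2) <= (4, 4, 3) -> finishes; pool += (0, 2, 2) = (4, 6, 5)
None of the blocked processes ever fits:
  T3 still needs (5, 3, 4) but only (4, 6, 5) is free — short on r3
  T8 still needs (0, 7, 1) but only (4, 6, 5) is free — short on r2


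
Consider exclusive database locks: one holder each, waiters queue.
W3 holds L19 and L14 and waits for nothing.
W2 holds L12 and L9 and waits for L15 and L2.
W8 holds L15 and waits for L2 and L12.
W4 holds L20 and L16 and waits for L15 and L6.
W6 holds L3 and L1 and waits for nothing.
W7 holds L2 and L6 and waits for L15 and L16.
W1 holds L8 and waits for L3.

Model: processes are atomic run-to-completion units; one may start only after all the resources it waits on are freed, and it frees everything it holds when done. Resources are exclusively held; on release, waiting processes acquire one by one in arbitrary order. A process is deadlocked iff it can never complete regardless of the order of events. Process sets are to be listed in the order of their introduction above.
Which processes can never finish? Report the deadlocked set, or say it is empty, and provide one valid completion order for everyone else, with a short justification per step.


The deadlocked set is W2, W8, W4 and W7.
Key observation: the cycle W2 -> W8 -> W2 can never break — each member waits on the next; W4 and W7 are caught in further circular waits.
One completion order for the rest: W6, W3, W1.
Walking it through:
  W6 waits on nothing -> runs at once and releases L3 and L1
  W3 waits on nothing -> runs at once and releases L19 and L14
  W1: everything it awaited (L3) is free; runs, freeing L8


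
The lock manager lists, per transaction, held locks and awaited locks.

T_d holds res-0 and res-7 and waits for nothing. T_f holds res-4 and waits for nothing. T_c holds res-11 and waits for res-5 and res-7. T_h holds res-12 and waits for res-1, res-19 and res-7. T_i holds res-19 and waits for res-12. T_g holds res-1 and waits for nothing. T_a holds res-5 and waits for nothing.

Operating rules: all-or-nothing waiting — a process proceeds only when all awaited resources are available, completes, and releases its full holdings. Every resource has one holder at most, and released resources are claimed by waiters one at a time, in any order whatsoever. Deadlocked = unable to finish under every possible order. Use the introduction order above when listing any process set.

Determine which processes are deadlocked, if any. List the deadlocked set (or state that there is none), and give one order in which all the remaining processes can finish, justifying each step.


The deadlocked set is T_h and T_i.
Key observation: the wait chain closes on itself along T_h -> T_i -> T_h; no other process is dragged down with it.
A valid finishing order for the others: T_g, T_d, T_f, T_a, T_c.
Walking it through:
  T_g waits on nothing -> runs at once and releases res-1
  T_d waits on nothing -> runs at once and releases res-0 and res-7
  T_f waits on nothing -> runs at once and releases res-4
  T_a waits on nothing -> runs at once and releases res-5
  T_c: everything it awaited (res-5 and res-7) is free; runs, freeing res-11


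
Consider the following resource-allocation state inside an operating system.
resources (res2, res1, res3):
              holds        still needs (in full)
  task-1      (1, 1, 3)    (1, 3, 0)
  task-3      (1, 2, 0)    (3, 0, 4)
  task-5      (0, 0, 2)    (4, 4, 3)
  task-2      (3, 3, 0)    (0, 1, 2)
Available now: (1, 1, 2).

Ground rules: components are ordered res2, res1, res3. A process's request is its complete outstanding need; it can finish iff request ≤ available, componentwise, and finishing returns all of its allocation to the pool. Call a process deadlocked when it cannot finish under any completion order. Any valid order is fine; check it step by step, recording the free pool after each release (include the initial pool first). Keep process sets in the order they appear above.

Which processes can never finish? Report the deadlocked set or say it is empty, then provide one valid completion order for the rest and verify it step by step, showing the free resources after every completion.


Nothing here is deadlocked.
Key observation: starting with task-2, each completion frees enough for the next — no one is permanently blocked.
One completion order for the rest: task-2, task-1, task-5, task-3. Verifying each step:
  pool = (1, 1, 2)
  run task-2 (needs (0, 1, 2), free (1, 1, 2)); after release of (3, 3, 0) the pool is (4, 4, 2)
  run task-1 (needs (1, 3, 0), free (4, 4, 2)); after release of (1, 1, 3) the pool is (5, 5, 5)
  run task-5 (needs (4, 4, 3), free (5, 5, 5)); after release of (0, 0, 2) the pool is (5, 5, 7)
  run task-3 (needs (3, 0, 4), free (5, 5, 7)); after release of (1, 2, 0) the pool is (6, 7, 7)


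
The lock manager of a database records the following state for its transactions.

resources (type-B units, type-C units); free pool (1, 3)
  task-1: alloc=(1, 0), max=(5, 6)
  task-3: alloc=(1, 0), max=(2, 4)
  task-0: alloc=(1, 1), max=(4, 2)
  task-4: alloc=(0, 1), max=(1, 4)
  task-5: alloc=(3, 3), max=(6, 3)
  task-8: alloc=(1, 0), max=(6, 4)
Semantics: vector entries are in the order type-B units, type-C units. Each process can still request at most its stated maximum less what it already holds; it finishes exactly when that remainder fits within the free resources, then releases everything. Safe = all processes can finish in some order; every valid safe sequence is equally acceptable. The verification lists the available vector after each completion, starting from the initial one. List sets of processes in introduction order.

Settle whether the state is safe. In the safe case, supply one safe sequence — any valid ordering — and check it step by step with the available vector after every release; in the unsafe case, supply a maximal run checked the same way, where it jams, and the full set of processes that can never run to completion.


UNSAFE — no complete ordering exists.
Key observation: type-B units is the bottleneck — with task-4, task-3 done the pool holds (2, 4), short of every remaining need.
A maximal execution: task-4, task-3 — then nothing else fits. Walking it through:
  pool = (1, 3)
  task-4: need (1, 3) fits (1, 3); releases (0, 1), pool now (1, 4)
  task-3: need (1, 4) fits (1, 4); releases (1, 0), pool now (2, 4)
  task-1 cannot run: need (4, 6) vs free (2, 4) (insufficient type-B units and type-C units)
  task-0 cannot run: need (3, 1) vs free (2, 4) (insufficient type-B units)
  task-5 cannot run: need (3, 0) vs free (2, 4) (insufficient type-B units)
  task-8 cannot run: need (5, 4) vs free (2, 4) (insufficient type-B units)
Never able to finish: task-1, task-0, task-5 and task-8.


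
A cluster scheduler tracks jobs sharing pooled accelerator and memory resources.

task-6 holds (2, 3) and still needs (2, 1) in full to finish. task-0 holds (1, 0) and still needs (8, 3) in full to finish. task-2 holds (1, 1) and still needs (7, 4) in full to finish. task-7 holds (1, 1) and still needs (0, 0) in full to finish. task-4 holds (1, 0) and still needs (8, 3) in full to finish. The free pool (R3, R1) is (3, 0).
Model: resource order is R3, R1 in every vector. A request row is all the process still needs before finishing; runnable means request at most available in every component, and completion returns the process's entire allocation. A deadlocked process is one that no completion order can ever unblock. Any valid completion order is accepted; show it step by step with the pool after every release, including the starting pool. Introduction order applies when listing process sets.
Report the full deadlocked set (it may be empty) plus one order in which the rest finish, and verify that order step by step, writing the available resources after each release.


The deadlocked set is task-0, task-2 and task-4.
Key observation: no order helps: past task-7, task-6, the free pool tops out at (6, 4), below what each blocked process needs in R3.
The rest can finish in the order task-7, task-6. Verifying each step:
  pool = (3, 0)
  task-7: need (0, 0) fits (3, 0); releases (1, 1), pool now (4, 1)
  task-6: need (2, 1) fits (4, 1); releases (2, 3), pool now (6, 4)
The blocked processes can never fit:
  task-0 cannot run: need (8, 3) vs free (6, 4) (insufficient R3)
  task-2 cannot run: need (7, 4) vs free (6, 4) (insufficient R3)
  task-4 cannot run: need (8, 3) vs free (6, 4) (insufficient R3)


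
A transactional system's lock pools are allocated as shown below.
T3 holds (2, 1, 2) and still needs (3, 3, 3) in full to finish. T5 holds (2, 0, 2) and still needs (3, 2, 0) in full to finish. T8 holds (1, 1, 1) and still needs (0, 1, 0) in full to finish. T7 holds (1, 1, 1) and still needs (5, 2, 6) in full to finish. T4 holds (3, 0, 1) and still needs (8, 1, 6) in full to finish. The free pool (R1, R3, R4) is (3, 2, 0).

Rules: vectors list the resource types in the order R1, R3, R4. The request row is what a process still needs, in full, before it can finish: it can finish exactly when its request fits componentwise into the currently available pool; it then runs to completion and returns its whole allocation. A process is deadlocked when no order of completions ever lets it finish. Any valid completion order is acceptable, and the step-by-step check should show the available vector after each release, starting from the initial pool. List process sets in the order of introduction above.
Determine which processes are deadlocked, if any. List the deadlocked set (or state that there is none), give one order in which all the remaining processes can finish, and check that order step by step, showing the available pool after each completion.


Deadlocked: T7 and T4.
Key observation: no order helps: past T5, T8, T3, the free pool tops out at (8, 4, 5), below what each blocked process needs in R4.
The rest can finish in the order T5, T8, T3. Check, step by step:
  pool = (3, 2, 0)
  run T5 (needs (3, 2, 0), free (3, 2, 0)); after release of (2, 0, 2) the pool is (5, 2, 2)
  run T8 (needs (0, 1, 0), free (5, 2, 2)); after release of (1, 1, 1) the pool is (6, 3, 3)
  run T3 (needs (3, 3, 3), free (6, 3, 3)); after release of (2, 1, 2) the pool is (8, 4, 5)
None of the blocked processes ever fits:
  T7 still needs (5, 2, 6) but only (8, 4, 5) is free — short on R4
  T4 still needs (8, 1, 6) but only (8, 4, 5) is free — short on R4


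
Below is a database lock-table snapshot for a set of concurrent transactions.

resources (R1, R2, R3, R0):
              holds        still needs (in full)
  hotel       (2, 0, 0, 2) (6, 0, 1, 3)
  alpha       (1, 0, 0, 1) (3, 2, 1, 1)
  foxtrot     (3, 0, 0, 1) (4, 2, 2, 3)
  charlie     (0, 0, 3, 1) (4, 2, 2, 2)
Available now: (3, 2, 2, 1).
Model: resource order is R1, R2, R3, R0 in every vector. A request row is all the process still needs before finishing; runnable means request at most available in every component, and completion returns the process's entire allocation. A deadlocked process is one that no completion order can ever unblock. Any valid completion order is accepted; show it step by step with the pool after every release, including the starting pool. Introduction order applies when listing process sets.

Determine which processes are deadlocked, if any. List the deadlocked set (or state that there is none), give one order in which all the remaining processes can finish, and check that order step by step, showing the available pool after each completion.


The deadlocked set is empty.
Key observation: alpha can run right away; the returned allocation unlocks the remaining processes in turn.
The rest can finish in the order alpha, charlie, foxtrot, hotel. Step-by-step check:
  pool = (3, 2, 2, 1)
  run alpha (needs (3, 2, 1, 1), free (3, 2, 2, 1)); after release of (1, 0, 0, 1) the pool is (4, 2, 2, 2)
  run charlie (needs (4, 2, 2, 2), free (4, 2, 2, 2)); after release of (0, 0, 3, 1) the pool is (4, 2, 5, 3)
  run foxtrot (needs (4, 2, 2, 3), free (4, 2, 5, 3)); after release of (3, 0, 0, 1) the pool is (7, 2, 5, 4)
  run hotel (needs (6, 0, 1, 3), free (7, 2, 5, 4)); after release of (2, 0, 0, 2) the pool is (9, 2, 5, 6)


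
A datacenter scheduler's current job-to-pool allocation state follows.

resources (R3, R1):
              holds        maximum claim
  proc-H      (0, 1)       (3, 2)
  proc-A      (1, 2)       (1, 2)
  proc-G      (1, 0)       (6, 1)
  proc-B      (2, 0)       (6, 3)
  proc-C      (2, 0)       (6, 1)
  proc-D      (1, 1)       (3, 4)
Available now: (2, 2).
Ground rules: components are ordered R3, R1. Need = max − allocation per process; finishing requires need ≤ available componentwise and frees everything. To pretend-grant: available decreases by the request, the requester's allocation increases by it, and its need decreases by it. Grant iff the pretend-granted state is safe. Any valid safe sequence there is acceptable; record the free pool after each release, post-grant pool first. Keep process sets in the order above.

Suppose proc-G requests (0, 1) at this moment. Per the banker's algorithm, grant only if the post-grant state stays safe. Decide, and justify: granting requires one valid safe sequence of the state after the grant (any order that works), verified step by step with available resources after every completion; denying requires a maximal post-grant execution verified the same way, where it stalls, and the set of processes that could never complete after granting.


GRANT — the state after the grant stays safe, e.g. via proc-A, proc-D, proc-H, proc-C, proc-G, proc-B.
Key observation: granting shrinks the pool to (2, 1), yet proc-A still fits and the chain goes through.
Verifying the post-grant state step by step:
  pool = (2, 1)
  proc-A: need (0, 0) fits (2, 1); releases (1, 2), pool now (3, 3)
  proc-D: need (2, 3) fits (3, 3); releases (1, 1), pool now (4, 4)
  proc-H: need (3, 1) fits (4, 4); releases (0, 1), pool now (4, 5)
  proc-C: need (4, 1) fits (4, 5); releases (2, 0), pool now (6, 5)
  proc-G: need (5, 0) fits (6, 5); releases (1, 1), pool now (7, 6)
  proc-B: need (4, 3) fits (7, 6); releases (2, 0), pool now (9, 6)


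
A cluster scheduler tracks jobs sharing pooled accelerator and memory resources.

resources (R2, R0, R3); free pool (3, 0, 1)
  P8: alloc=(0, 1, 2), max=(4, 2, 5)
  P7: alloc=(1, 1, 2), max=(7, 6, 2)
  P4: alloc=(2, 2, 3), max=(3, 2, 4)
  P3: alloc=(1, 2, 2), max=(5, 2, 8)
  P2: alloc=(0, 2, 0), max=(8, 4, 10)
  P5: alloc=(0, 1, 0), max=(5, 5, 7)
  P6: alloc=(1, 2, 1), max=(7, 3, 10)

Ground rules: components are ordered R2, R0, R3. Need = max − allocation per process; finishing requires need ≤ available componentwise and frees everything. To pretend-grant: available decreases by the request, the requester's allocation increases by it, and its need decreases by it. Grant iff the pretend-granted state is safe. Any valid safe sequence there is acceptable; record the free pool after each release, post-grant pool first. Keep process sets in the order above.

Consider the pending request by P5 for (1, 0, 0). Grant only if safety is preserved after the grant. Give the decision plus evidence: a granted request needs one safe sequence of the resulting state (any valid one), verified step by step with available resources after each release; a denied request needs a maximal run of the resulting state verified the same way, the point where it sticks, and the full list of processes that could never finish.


GRANT: granting preserves safety; a valid post-grant sequence is P4, P8, P3, P5, P7, P6, P2.
Key observation: (2, 0, 1) free after granting still covers P4 first, and each release covers the next.
Step-by-step check of the post-grant state:
  pool = (2, 0, 1)
  P4 needs (1, 0, 1) <= (2, 0, 1) -> finishes; pool += (2, 2, 3) = (4, 2, 4)
  P8 needs (4, 1, 3) <= (4, 2, 4) -> finishes; pool += (0, 1, 2) = (4, 3, 6)
  P3 needs (4, 0, 6) <= (4, 3, 6) -> finishes; pool += (1, 2, 2) = (5, 5, 8)
  P5 needs (4, 4, 7) <= (5, 5, 8) -> finishes; pool += (1, 1, 0) = (6, 6, 8)
  P7 needs (6, 5, 0) <= (6, 6, 8) -> finishes; pool += (1, 1, 2) = (7, 7, 10)
  P6 needs (6, 1, 9) <= (7, 7, 10) -> finishes; pool += (1, 2, 1) = (8, 9, 11)
  P2 needs (8, 2, 10) <= (8, 9, 11) -> finishes; pool += (0, 2, 0) = (8, 11, 11)


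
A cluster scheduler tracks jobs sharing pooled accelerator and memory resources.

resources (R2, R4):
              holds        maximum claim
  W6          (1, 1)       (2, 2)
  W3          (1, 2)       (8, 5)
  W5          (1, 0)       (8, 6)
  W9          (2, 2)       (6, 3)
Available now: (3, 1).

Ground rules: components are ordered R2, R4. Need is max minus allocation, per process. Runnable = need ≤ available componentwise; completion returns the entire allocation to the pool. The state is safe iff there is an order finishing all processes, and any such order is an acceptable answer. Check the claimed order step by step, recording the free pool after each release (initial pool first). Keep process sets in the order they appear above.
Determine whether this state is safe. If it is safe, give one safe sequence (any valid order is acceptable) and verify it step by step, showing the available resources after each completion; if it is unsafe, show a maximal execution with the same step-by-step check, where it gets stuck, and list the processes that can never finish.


UNSAFE.
Key observation: the pool after W6, W9 is (6, 4); every surviving request exceeds it in R2, so progress ends there.
A maximal execution: W6, W9 — then nothing else fits. Verifying each step:
  pool = (3, 1)
  W6: need (1, 1) fits (3, 1); releases (1, 1), pool now (4, 2)
  W9: need (4, 1) fits (4, 2); releases (2, 2), pool now (6, 4)
  W3 still needs (7, 3) but only (6, 4) is free — short on R2
  W5 still needs (7, 6) but only (6, 4) is free — short on R2 and R4
Processes that can never finish: W3 and W5.


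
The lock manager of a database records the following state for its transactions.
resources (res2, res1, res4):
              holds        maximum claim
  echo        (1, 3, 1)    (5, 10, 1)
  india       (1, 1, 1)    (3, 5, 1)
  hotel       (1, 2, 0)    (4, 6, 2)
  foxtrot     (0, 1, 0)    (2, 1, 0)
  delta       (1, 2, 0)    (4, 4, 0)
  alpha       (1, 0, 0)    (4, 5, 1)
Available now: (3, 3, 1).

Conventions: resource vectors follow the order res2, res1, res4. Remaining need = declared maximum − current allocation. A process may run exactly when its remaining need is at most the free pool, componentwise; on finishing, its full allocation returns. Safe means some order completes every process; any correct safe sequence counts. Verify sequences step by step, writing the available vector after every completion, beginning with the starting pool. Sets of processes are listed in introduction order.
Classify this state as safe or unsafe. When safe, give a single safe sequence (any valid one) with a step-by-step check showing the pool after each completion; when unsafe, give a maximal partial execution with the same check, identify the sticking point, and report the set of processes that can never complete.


SAFE, for example via the order foxtrot, india, hotel, delta, echo, alpha.
Key observation: at india the run first touches a limit — (2, 4, 0) against (3, 4, 1), exact on a resource it actually requests.
Check, step by step:
  pool = (3, 3, 1)
  run foxtrot (needs (2, 0, 0), free (3, 3, 1)); after release of (0, 1, 0) the pool is (3, 4, 1)
  run india (needs (2, 4, 0), free (3, 4, 1)); after release of (1, 1, 1) the pool is (4, 5, 2)
  run hotel (needs (3, 4, 2), free (4, 5, 2)); after release of (1, 2, 0) the pool is (5, 7, 2)
  run delta (needs (3, 2, 0), free (5, 7, 2)); after release of (1, 2, 0) the pool is (6, 9, 2)
  run echo (needs (4, 7, 0), free (6, 9, 2)); after release of (1, 3, 1) the pool is (7, 12, 3)
  run alpha (needs (3, 5, 1), free (7, 12, 3)); after release of (1, 0, 0) the pool is (8, 12, 3)


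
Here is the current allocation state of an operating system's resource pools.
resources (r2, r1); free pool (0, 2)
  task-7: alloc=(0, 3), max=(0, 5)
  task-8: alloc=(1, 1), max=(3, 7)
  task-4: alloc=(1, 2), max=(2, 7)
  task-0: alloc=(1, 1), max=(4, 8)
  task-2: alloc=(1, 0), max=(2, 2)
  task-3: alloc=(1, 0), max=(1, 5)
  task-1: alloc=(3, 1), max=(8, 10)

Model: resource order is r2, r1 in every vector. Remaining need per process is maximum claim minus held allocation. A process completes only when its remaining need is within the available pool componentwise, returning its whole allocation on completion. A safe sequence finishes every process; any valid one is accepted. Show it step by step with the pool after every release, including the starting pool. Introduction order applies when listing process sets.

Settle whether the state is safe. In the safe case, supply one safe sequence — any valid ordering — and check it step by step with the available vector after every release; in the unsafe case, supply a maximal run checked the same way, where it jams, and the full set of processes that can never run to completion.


The state is SAFE; one workable sequence: task-7, task-3, task-2, task-4, task-8, task-0, task-1.
Key observation: reading the order forward, task-7 is the first process whose need (0, 2) meets the free pool (0, 2) exactly on a resource it requests.
Verifying each step:
  pool = (0, 2)
  task-7 needs (0, 2) <= (0, 2) -> finishes; pool += (0, 3) = (0, 5)
  task-3 needs (0, 5) <= (0, 5) -> finishes; pool += (1, 0) = (1, 5)
  task-2 needs (1, 2) <= (1, 5) -> finishes; pool += (1, 0) = (2, 5)
  task-4 needs (1, 5) <= (2, 5) -> finishes; pool += (1, 2) = (3, 7)
  task-8 needs (2, 6) <= (3, 7) -> finishes; pool += (1, 1) = (4, 8)
  task-0 needs (3, 7) <= (4, 8) -> finishes; pool += (1, 1) = (5, 9)
  task-1 needs (5, 9) <= (5, 9) -> finishes; pool += (3, 1) = (8, 10)


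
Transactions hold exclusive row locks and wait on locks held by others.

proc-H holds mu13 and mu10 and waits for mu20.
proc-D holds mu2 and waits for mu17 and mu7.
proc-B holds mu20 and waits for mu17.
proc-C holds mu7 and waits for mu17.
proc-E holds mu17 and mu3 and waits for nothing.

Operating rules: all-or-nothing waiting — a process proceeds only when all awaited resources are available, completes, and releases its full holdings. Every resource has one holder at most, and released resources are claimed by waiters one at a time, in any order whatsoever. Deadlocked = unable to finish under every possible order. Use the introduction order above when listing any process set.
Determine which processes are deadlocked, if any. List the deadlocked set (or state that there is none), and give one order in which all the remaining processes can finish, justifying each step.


The deadlocked set is empty.
Key observation: no waiting chain loops back on itself — every chain ends at a process that waits on nothing, so everyone eventually runs.
The rest can finish in the order proc-E, proc-B, proc-H, proc-C, proc-D.
Check, step by step:
  run proc-E (it waits on nothing); releases mu17 and mu3
  run proc-B (all its waits — mu17 — are resolved); releases mu20
  run proc-H (all its waits — mu20 — are resolved); releases mu13 and mu10
  run proc-C (all its waits — mu17 — are resolved); releases mu7
  run proc-D (all its waits — mu17 and mu7 — are resolved); releases mu2


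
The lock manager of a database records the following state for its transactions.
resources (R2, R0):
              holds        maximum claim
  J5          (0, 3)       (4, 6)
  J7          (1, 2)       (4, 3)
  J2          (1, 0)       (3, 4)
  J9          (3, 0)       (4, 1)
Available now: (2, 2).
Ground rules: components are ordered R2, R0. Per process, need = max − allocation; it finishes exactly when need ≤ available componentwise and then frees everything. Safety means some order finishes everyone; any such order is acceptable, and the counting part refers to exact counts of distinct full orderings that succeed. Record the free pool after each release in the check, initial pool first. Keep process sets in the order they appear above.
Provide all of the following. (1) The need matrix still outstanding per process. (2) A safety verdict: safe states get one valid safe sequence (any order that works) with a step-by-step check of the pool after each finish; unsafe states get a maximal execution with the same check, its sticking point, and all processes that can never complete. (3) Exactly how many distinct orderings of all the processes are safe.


(1) Outstanding need per process (order R2, R0):
  J5: (4, 3)
  J7: (3, 1)
  J2: (2, 4)
  J9: (1, 1)
(2) The state is SAFE; one workable sequence: J9, J7, J5, J2.
Key observation: nothing binds to the last unit here — the tightest requested-resource margin is 1, first seen at J9 ((1, 1) against (2, 2)).
Walking it through:
  pool = (2, 2)
  J9 needs (1, 1) <= (2, 2) -> finishes; pool += (3, 0) = (5, 2)
  J7 needs (3, 1) <= (5, 2) -> finishes; pool += (1, 2) = (6, 4)
  J5 needs (4, 3) <= (6, 4) -> finishes; pool += (0, 3) = (6, 7)
  J2 needs (2, 4) <= (6, 7) -> finishes; pool += (1, 0) = (7, 7)
(3) The exact count: 2 of the possible complete orderings are safe sequences.


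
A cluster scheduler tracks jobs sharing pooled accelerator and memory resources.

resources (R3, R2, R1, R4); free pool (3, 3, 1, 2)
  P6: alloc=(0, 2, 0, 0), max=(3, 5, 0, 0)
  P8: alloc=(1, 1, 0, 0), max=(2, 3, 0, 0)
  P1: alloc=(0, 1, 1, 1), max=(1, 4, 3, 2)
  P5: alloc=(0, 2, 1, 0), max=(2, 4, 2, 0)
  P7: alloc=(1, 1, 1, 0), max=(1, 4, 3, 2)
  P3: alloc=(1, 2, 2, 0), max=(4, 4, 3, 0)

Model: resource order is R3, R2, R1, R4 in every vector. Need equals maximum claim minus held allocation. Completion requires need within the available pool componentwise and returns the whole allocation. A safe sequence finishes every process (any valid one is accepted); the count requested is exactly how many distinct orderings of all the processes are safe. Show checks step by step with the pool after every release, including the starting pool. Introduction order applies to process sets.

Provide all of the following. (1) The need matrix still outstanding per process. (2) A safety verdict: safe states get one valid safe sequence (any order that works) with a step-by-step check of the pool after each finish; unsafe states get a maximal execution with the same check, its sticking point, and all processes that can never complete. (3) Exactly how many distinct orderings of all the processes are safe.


(1) Outstanding need per process (order R3, R2, R1, R4):
  P6: (3, 3, 0, 0)
  P8: (1, 2, 0, 0)
  P1: (1, 3, 2, 1)
  P5: (2, 2, 1, 0)
  P7: (0, 3, 2, 2)
  P3: (3, 2, 1, 0)
(2) The state is SAFE; one workable sequence: P5, P8, P6, P1, P7, P3.
Key observation: reading the order forward, P5 is the first process whose need (2, 2, 1, 0) meets the free pool (3, 3, 1, 2) exactly on a resource it requests.
Step-by-step check:
  pool = (3, 3, 1, 2)
  P5 needs (2, 2, 1, 0) <= (3, 3, 1, 2) -> finishes; pool += (0, 2, 1, 0) = (3, 5, 2, 2)
  P8 needs (1, 2, 0, 0) <= (3, 5, 2, 2) -> finishes; pool += (1, 1, 0, 0) = (4, 6, 2, 2)
  P6 needs (3, 3, 0, 0) <= (4, 6, 2, 2) -> finishes; pool += (0, 2, 0, 0) = (4, 8, 2, 2)
  P1 needs (1, 3, 2, 1) <= (4, 8, 2, 2) -> finishes; pool += (0, 1, 1, 1) = (4, 9, 3, 3)
  P7 needs (0, 3, 2, 2) <= (4, 9, 3, 3) -> finishes; pool += (1, 1, 1, 0) = (5, 10, 4, 3)
  P3 needs (3, 2, 1, 0) <= (5, 10, 4, 3) -> finishes; pool += (1, 2, 2, 0) = (6, 12, 6, 3)
(3) Precisely 360 of the possible complete orderings are safe sequences.
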